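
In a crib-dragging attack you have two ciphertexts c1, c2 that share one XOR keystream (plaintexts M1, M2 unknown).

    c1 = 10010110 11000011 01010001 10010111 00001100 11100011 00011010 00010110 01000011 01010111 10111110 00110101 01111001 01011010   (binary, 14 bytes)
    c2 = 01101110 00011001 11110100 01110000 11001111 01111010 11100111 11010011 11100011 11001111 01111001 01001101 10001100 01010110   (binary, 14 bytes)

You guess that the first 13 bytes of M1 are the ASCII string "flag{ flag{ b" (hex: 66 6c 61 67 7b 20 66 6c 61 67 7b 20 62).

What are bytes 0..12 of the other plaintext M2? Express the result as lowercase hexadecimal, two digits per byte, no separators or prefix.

9eb6c480b8b99ba9c1ffbc5897

First, c1 ⊕ c2 = (M1 ⊕ K) ⊕ (M2 ⊕ K) = M1 ⊕ M2, so the key drops out. Then M2 = (M1 ⊕ M2) ⊕ M1 over the first 13 bytes.
byte 0: (96 ⊕ 6e) ⊕ 66 = f8 ⊕ 66 = 9e
byte 1: (c3 ⊕ 19) ⊕ 6c = da ⊕ 6c = b6
byte 2: (51 ⊕ f4) ⊕ 61 = a5 ⊕ 61 = c4
byte 3: (97 ⊕ 70) ⊕ 67 = e7 ⊕ 67 = 80
byte 4: (0c ⊕ cf) ⊕ 7b = c3 ⊕ 7b = b8
byte 5: (e3 ⊕ 7a) ⊕ 20 = 99 ⊕ 20 = b9
byte 6: (1a ⊕ e7) ⊕ 66 = fd ⊕ 66 = 9b
byte 7: (16 ⊕ d3) ⊕ 6c = c5 ⊕ 6c = a9
byte 8: (43 ⊕ e3) ⊕ 61 = a0 ⊕ 61 = c1
byte 9: (57 ⊕ cf) ⊕ 67 = 98 ⊕ 67 = ff
byte 10: (be ⊕ 79) ⊕ 7b = c7 ⊕ 7b = bc
byte 11: (35 ⊕ 4d) ⊕ 20 = 78 ⊕ 20 = 58
byte 12: (79 ⊕ 8c) ⊕ 62 = f5 ⊕ 62 = 97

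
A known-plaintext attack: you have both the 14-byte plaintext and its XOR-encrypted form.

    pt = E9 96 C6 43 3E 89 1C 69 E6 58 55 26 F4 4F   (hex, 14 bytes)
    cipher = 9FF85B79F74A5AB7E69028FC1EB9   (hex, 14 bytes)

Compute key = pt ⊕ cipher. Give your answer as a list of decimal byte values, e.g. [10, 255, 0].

Since cipher = pt ⊕ key, XORing both sides with pt gives key = pt ⊕ cipher.
e9 xor 9f = 76
96 xor f8 = 6e
c6 xor 5b = 9d
43 xor 79 = 3a
3e xor f7 = c9
89 xor 4a = c3
1c xor 5a = 46
69 xor b7 = de
e6 xor e6 = 00
58 xor 90 = c8
55 xor 28 = 7d
26 xor fc = da
f4 xor 1e = ea
4f xor b9 = f6

[118, 110, 157, 58, 201, 195, 70, 222, 0, 200, 125, 218, 234, 246]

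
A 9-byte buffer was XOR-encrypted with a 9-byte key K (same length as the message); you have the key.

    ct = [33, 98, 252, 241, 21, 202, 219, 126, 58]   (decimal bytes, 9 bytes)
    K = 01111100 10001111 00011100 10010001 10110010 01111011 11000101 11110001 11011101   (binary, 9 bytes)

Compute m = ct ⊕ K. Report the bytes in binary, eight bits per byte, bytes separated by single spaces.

01011101 11101101 11100000 01100000 10100111 10110001 00011110 10001111 11100111

XOR is its own inverse, so applying the key byte-wise gives the result directly.
00100001 xor 01111100 = 01011101
01100010 xor 10001111 = 11101101
11111100 xor 00011100 = 11100000
11110001 xor 10010001 = 01100000
00010101 xor 10110010 = 10100111
11001010 xor 01111011 = 10110001
11011011 xor 11000101 = 00011110
01111110 xor 11110001 = 10001111
00111010 xor 11011101 = 11100111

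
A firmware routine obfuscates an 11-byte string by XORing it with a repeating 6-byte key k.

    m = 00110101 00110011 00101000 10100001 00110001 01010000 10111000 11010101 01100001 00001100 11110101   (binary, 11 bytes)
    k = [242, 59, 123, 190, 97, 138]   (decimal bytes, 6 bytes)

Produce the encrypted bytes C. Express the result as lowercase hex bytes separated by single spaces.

The 6-byte key repeats, so the effective keystream is f2 3b 7b be 61 8a f2 3b 7b be 61.
byte 0: 35 XOR f2 = c7
byte 1: 33 XOR 3b = 08
byte 2: 28 XOR 7b = 53
byte 3: a1 XOR be = 1f
byte 4: 31 XOR 61 = 50
byte 5: 50 XOR 8a = da
byte 6: b8 XOR f2 = 4a
byte 7: d5 XOR 3b = ee
byte 8: 61 XOR 7b = 1a
byte 9: 0c XOR be = b2
byte 10: f5 XOR 61 = 94

c7 08 53 1f 50 da 4a ee 1a b2 94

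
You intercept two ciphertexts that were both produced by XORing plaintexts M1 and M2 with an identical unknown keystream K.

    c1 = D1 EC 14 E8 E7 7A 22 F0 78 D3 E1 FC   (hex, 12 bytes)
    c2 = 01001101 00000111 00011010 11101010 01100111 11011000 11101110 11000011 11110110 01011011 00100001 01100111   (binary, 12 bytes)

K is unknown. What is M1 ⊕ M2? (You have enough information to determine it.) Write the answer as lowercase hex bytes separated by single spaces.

c1 ⊕ c2 = (M1 ⊕ K) ⊕ (M2 ⊕ K) = M1 ⊕ M2 — the shared key cancels under XOR.
byte 0: 209 ^  77 = 156
byte 1: 236 ^   7 = 235
byte 2:  20 ^  26 =  14
byte 3: 232 ^ 234 =   2
byte 4: 231 ^ 103 = 128
byte 5: 122 ^ 216 = 162
byte 6:  34 ^ 238 = 204
byte 7: 240 ^ 195 =  51
byte 8: 120 ^ 246 = 142
byte 9: 211 ^  91 = 136
byte 10: 225 ^  33 = 192
byte 11: 252 ^ 103 = 155

9c eb 0e 02 80 a2 cc 33 8e 88 c0 9b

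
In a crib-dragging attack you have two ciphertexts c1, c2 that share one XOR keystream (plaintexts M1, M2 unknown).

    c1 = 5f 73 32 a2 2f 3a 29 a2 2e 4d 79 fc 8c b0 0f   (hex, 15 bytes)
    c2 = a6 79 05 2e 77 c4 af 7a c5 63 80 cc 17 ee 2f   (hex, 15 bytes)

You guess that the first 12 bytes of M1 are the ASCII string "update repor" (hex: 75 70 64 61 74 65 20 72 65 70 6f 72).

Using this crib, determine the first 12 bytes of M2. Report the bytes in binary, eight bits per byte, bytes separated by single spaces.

First, c1 ⊕ c2 = (M1 ⊕ K) ⊕ (M2 ⊕ K) = M1 ⊕ M2, so the key drops out. Then M2 = (M1 ⊕ M2) ⊕ M1 over the first 12 bytes.
byte 0: (5f xor a6) xor 75 = f9 xor 75 = 8c
byte 1: (73 xor 79) xor 70 = 0a xor 70 = 7a
byte 2: (32 xor 05) xor 64 = 37 xor 64 = 53
byte 3: (a2 xor 2e) xor 61 = 8c xor 61 = ed
byte 4: (2f xor 77) xor 74 = 58 xor 74 = 2c
byte 5: (3a xor c4) xor 65 = fe xor 65 = 9b
byte 6: (29 xor af) xor 20 = 86 xor 20 = a6
byte 7: (a2 xor 7a) xor 72 = d8 xor 72 = aa
byte 8: (2e xor c5) xor 65 = eb xor 65 = 8e
byte 9: (4d xor 63) xor 70 = 2e xor 70 = 5e
byte 10: (79 xor 80) xor 6f = f9 xor 6f = 96
byte 11: (fc xor cc) xor 72 = 30 xor 72 = 42

10001100 01111010 01010011 11101101 00101100 10011011 10100110 10101010 10001110 01011110 10010110 01000010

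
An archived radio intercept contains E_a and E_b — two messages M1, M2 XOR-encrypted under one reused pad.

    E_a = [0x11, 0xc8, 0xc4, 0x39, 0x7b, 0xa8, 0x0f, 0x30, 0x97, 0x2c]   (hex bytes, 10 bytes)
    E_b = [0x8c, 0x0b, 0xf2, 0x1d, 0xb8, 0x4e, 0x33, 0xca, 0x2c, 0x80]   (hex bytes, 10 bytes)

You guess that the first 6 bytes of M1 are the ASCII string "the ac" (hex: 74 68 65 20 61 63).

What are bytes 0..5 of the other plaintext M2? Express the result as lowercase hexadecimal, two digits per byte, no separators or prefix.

First, E_a ⊕ E_b = (M1 ⊕ K) ⊕ (M2 ⊕ K) = M1 ⊕ M2, so the key drops out. Then M2 = (M1 ⊕ M2) ⊕ M1 over the first 6 bytes.
byte 0: (11 ⊕ 8c) ⊕ 74 = 9d ⊕ 74 = e9
byte 1: (c8 ⊕ 0b) ⊕ 68 = c3 ⊕ 68 = ab
byte 2: (c4 ⊕ f2) ⊕ 65 = 36 ⊕ 65 = 53
byte 3: (39 ⊕ 1d) ⊕ 20 = 24 ⊕ 20 = 04
byte 4: (7b ⊕ b8) ⊕ 61 = c3 ⊕ 61 = a2
byte 5: (a8 ⊕ 4e) ⊕ 63 = e6 ⊕ 63 = 85

e9ab5304a285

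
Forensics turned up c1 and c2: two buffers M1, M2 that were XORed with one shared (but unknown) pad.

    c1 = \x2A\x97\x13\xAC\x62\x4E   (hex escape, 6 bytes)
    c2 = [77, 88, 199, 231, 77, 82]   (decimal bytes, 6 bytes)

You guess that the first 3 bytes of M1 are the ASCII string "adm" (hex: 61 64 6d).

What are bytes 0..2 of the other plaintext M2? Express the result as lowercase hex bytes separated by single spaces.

06 ab b9

First, c1 ⊕ c2 = (M1 ⊕ K) ⊕ (M2 ⊕ K) = M1 ⊕ M2, so the key drops out. Then M2 = (M1 ⊕ M2) ⊕ M1 over the first 3 bytes.
byte 0: (2a ⊕ 4d) ⊕ 61 = 67 ⊕ 61 = 06
byte 1: (97 ⊕ 58) ⊕ 64 = cf ⊕ 64 = ab
byte 2: (13 ⊕ c7) ⊕ 6d = d4 ⊕ 6d = b9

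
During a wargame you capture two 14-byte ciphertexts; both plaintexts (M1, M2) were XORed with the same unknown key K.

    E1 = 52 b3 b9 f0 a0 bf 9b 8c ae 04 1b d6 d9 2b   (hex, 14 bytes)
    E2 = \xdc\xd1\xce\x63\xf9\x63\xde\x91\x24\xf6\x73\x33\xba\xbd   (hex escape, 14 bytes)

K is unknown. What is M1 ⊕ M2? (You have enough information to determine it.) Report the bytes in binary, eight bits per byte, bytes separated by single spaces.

10001110 01100010 01110111 10010011 01011001 11011100 01000101 00011101 10001010 11110010 01101000 11100101 01100011 10010110

E1 ⊕ E2 = (M1 ⊕ K) ⊕ (M2 ⊕ K) = M1 ⊕ M2 — the shared key cancels under XOR.
byte 0:  82 ^ 220 = 142
byte 1: 179 ^ 209 =  98
byte 2: 185 ^ 206 = 119
byte 3: 240 ^  99 = 147
byte 4: 160 ^ 249 =  89
byte 5: 191 ^  99 = 220
byte 6: 155 ^ 222 =  69
byte 7: 140 ^ 145 =  29
byte 8: 174 ^  36 = 138
byte 9:   4 ^ 246 = 242
byte 10:  27 ^ 115 = 104
byte 11: 214 ^  51 = 229
byte 12: 217 ^ 186 =  99
byte 13:  43 ^ 189 = 150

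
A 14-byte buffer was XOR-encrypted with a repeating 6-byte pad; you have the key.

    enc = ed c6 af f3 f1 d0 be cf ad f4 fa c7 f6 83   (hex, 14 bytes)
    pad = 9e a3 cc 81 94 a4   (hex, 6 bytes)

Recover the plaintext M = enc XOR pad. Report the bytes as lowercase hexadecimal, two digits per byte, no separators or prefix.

736563726574206c61756e636820

The 6-byte key repeats, so the effective keystream is 9e a3 cc 81 94 a4 9e a3 cc 81 94 a4 9e a3.
byte 0: ed ^ 9e = 73
byte 1: c6 ^ a3 = 65
byte 2: af ^ cc = 63
byte 3: f3 ^ 81 = 72
byte 4: f1 ^ 94 = 65
byte 5: d0 ^ a4 = 74
byte 6: be ^ 9e = 20
byte 7: cf ^ a3 = 6c
byte 8: ad ^ cc = 61
byte 9: f4 ^ 81 = 75
byte 10: fa ^ 94 = 6e
byte 11: c7 ^ a4 = 63
byte 12: f6 ^ 9e = 68
byte 13: 83 ^ a3 = 20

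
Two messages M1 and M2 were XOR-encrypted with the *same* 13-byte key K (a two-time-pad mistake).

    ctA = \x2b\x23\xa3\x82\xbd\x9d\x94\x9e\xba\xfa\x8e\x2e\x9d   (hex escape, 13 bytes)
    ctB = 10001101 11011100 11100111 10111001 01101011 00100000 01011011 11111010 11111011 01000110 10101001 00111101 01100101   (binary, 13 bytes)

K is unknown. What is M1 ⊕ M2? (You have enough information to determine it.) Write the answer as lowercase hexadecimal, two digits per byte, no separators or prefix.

ctA ⊕ ctB = (M1 ⊕ K) ⊕ (M2 ⊕ K) = M1 ⊕ M2 — the shared key cancels under XOR.
00101011 xor 10001101 = 10100110
00100011 xor 11011100 = 11111111
10100011 xor 11100111 = 01000100
10000010 xor 10111001 = 00111011
10111101 xor 01101011 = 11010110
10011101 xor 00100000 = 10111101
10010100 xor 01011011 = 11001111
10011110 xor 11111010 = 01100100
10111010 xor 11111011 = 01000001
11111010 xor 01000110 = 10111100
10001110 xor 10101001 = 00100111
00101110 xor 00111101 = 00010011
10011101 xor 01100101 = 11111000

a6ff443bd6bdcf6441bc2713f8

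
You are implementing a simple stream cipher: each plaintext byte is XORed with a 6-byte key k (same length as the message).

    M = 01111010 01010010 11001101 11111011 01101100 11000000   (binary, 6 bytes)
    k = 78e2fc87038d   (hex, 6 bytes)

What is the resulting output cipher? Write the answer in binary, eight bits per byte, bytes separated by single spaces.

byte 0: 7a ⊕ 78 = 02
byte 1: 52 ⊕ e2 = b0
byte 2: cd ⊕ fc = 31
byte 3: fb ⊕ 87 = 7c
byte 4: 6c ⊕ 03 = 6f
byte 5: c0 ⊕ 8d = 4d

00000010 10110000 00110001 01111100 01101111 01001101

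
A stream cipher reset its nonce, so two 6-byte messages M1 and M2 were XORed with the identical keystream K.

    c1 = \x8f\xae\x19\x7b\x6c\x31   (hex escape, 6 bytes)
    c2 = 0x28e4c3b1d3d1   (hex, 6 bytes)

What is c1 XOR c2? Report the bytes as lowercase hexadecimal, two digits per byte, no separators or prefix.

a74adacabfe0

c1 ⊕ c2 = (M1 ⊕ K) ⊕ (M2 ⊕ K) = M1 ⊕ M2 — the shared key cancels under XOR.
8f ^ 28 = a7
ae ^ e4 = 4a
19 ^ c3 = da
7b ^ b1 = ca
6c ^ d3 = bf
31 ^ d1 = e0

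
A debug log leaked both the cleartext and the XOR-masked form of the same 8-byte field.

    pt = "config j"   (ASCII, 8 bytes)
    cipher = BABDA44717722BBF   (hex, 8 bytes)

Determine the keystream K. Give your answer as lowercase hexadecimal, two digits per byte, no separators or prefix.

d9d2ca217e150bd5

Since cipher = pt ⊕ K, XORing both sides with pt gives K = pt ⊕ cipher.
 99 xor 186 = 217
111 xor 189 = 210
110 xor 164 = 202
102 xor  71 =  33
105 xor  23 = 126
103 xor 114 =  21
 32 xor  43 =  11
106 xor 191 = 213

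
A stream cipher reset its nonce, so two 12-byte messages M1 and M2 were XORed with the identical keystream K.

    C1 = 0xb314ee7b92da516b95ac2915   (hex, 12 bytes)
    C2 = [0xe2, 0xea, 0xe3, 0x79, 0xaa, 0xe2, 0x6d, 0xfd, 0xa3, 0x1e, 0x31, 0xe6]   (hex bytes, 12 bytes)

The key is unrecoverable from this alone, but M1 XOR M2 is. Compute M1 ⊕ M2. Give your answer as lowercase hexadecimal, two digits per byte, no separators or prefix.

C1 ⊕ C2 = (M1 ⊕ K) ⊕ (M2 ⊕ K) = M1 ⊕ M2 — the shared key cancels under XOR.
179 ⊕ 226 =  81
 20 ⊕ 234 = 254
238 ⊕ 227 =  13
123 ⊕ 121 =   2
146 ⊕ 170 =  56
218 ⊕ 226 =  56
 81 ⊕ 109 =  60
107 ⊕ 253 = 150
149 ⊕ 163 =  54
172 ⊕  30 = 178
 41 ⊕  49 =  24
 21 ⊕ 230 = 243

51fe0d0238383c9636b218f3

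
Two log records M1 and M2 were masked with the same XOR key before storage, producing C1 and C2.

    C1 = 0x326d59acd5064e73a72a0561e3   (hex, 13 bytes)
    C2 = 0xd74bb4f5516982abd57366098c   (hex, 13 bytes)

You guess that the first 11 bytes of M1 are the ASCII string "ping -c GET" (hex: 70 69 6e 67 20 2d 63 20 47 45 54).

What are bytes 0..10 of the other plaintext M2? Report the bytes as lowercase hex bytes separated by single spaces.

95 4f 83 3e a4 42 af f8 35 1c 37

First, C1 ⊕ C2 = (M1 ⊕ K) ⊕ (M2 ⊕ K) = M1 ⊕ M2, so the key drops out. Then M2 = (M1 ⊕ M2) ⊕ M1 over the first 11 bytes.
byte 0: (32 xor d7) xor 70 = e5 xor 70 = 95
byte 1: (6d xor 4b) xor 69 = 26 xor 69 = 4f
byte 2: (59 xor b4) xor 6e = ed xor 6e = 83
byte 3: (ac xor f5) xor 67 = 59 xor 67 = 3e
byte 4: (d5 xor 51) xor 20 = 84 xor 20 = a4
byte 5: (06 xor 69) xor 2d = 6f xor 2d = 42
byte 6: (4e xor 82) xor 63 = cc xor 63 = af
byte 7: (73 xor ab) xor 20 = d8 xor 20 = f8
byte 8: (a7 xor d5) xor 47 = 72 xor 47 = 35
byte 9: (2a xor 73) xor 45 = 59 xor 45 = 1c
byte 10: (05 xor 66) xor 54 = 63 xor 54 = 37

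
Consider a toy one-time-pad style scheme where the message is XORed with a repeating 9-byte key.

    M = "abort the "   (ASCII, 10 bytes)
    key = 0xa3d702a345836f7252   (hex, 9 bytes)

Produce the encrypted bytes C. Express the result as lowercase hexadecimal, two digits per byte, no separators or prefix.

The 9-byte key repeats, so the effective keystream is a3 d7 02 a3 45 83 6f 72 52 a3.
byte 0: 61 XOR a3 = c2
byte 1: 62 XOR d7 = b5
byte 2: 6f XOR 02 = 6d
byte 3: 72 XOR a3 = d1
byte 4: 74 XOR 45 = 31
byte 5: 20 XOR 83 = a3
byte 6: 74 XOR 6f = 1b
byte 7: 68 XOR 72 = 1a
byte 8: 65 XOR 52 = 37
byte 9: 20 XOR a3 = 83

c2b56dd131a31b1a3783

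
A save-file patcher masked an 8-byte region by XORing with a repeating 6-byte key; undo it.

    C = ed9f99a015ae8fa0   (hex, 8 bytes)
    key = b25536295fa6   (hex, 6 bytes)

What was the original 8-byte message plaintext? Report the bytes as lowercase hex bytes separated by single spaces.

5f ca af 89 4a 08 3d f5

The 6-byte key repeats, so the effective keystream is b2 55 36 29 5f a6 b2 55.
byte 0: ed XOR b2 = 5f
byte 1: 9f XOR 55 = ca
byte 2: 99 XOR 36 = af
byte 3: a0 XOR 29 = 89
byte 4: 15 XOR 5f = 4a
byte 5: ae XOR a6 = 08
byte 6: 8f XOR b2 = 3d
byte 7: a0 XOR 55 = f5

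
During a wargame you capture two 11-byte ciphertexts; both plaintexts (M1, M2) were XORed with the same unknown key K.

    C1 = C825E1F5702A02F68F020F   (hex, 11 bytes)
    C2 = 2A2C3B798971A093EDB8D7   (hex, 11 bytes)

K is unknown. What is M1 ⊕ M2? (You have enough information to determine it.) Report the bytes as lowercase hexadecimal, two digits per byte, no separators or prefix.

C1 ⊕ C2 = (M1 ⊕ K) ⊕ (M2 ⊕ K) = M1 ⊕ M2 — the shared key cancels under XOR.
c8 ^ 2a = e2
25 ^ 2c = 09
e1 ^ 3b = da
f5 ^ 79 = 8c
70 ^ 89 = f9
2a ^ 71 = 5b
02 ^ a0 = a2
f6 ^ 93 = 65
8f ^ ed = 62
02 ^ b8 = ba
0f ^ d7 = d8

e209da8cf95ba26562bad8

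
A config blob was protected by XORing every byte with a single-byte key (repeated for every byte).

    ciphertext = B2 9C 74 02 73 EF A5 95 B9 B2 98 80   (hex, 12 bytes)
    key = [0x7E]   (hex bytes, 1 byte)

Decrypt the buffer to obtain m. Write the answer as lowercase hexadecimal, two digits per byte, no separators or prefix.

cce20a7c0d91dbebc7cce6fe

The 1-byte key repeats, so the effective keystream is 7e 7e 7e 7e 7e 7e 7e 7e 7e 7e 7e 7e.
byte 0: 10110010 ^ 01111110 = 11001100
byte 1: 10011100 ^ 01111110 = 11100010
byte 2: 01110100 ^ 01111110 = 00001010
byte 3: 00000010 ^ 01111110 = 01111100
byte 4: 01110011 ^ 01111110 = 00001101
byte 5: 11101111 ^ 01111110 = 10010001
byte 6: 10100101 ^ 01111110 = 11011011
byte 7: 10010101 ^ 01111110 = 11101011
byte 8: 10111001 ^ 01111110 = 11000111
byte 9: 10110010 ^ 01111110 = 11001100
byte 10: 10011000 ^ 01111110 = 11100110
byte 11: 10000000 ^ 01111110 = 11111110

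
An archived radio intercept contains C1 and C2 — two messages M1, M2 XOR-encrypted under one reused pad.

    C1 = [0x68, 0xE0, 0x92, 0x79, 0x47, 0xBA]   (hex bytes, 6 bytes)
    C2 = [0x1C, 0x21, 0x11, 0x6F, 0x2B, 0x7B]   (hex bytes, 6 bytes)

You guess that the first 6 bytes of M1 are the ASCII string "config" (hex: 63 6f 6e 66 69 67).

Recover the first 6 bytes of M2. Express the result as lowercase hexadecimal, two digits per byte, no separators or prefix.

17aeed7005a6

First, C1 ⊕ C2 = (M1 ⊕ K) ⊕ (M2 ⊕ K) = M1 ⊕ M2, so the key drops out. Then M2 = (M1 ⊕ M2) ⊕ M1 over the first 6 bytes.
byte 0: (68 ⊕ 1c) ⊕ 63 = 74 ⊕ 63 = 17
byte 1: (e0 ⊕ 21) ⊕ 6f = c1 ⊕ 6f = ae
byte 2: (92 ⊕ 11) ⊕ 6e = 83 ⊕ 6e = ed
byte 3: (79 ⊕ 6f) ⊕ 66 = 16 ⊕ 66 = 70
byte 4: (47 ⊕ 2b) ⊕ 69 = 6c ⊕ 69 = 05
byte 5: (ba ⊕ 7b) ⊕ 67 = c1 ⊕ 67 = a6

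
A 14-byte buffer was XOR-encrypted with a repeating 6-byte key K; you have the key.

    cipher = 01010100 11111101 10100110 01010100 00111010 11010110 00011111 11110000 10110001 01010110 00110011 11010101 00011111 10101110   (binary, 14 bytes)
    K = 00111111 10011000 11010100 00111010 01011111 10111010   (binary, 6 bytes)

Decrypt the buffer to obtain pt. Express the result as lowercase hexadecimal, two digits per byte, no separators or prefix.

6b65726e656c2068656c6c6f2036

The 6-byte key repeats, so the effective keystream is 3f 98 d4 3a 5f ba 3f 98 d4 3a 5f ba 3f 98.
byte 0:  84 XOR  63 = 107
byte 1: 253 XOR 152 = 101
byte 2: 166 XOR 212 = 114
byte 3:  84 XOR  58 = 110
byte 4:  58 XOR  95 = 101
byte 5: 214 XOR 186 = 108
byte 6:  31 XOR  63 =  32
byte 7: 240 XOR 152 = 104
byte 8: 177 XOR 212 = 101
byte 9:  86 XOR  58 = 108
byte 10:  51 XOR  95 = 108
byte 11: 213 XOR 186 = 111
byte 12:  31 XOR  63 =  32
byte 13: 174 XOR 152 =  54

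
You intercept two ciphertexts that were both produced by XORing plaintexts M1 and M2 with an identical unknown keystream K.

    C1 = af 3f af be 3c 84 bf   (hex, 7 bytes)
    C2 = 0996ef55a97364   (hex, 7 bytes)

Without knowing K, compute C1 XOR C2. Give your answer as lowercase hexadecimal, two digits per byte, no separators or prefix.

a6a940eb95f7db

C1 ⊕ C2 = (M1 ⊕ K) ⊕ (M2 ⊕ K) = M1 ⊕ M2 — the shared key cancels under XOR.
af XOR 09 = a6
3f XOR 96 = a9
af XOR ef = 40
be XOR 55 = eb
3c XOR a9 = 95
84 XOR 73 = f7
bf XOR 64 = db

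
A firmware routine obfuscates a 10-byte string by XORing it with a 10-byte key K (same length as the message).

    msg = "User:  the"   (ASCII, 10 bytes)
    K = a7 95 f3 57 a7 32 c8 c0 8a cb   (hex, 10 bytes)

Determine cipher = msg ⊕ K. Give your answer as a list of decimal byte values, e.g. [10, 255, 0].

XOR is its own inverse, so applying the key byte-wise gives the result directly.
55 ⊕ a7 = f2
73 ⊕ 95 = e6
65 ⊕ f3 = 96
72 ⊕ 57 = 25
3a ⊕ a7 = 9d
20 ⊕ 32 = 12
20 ⊕ c8 = e8
74 ⊕ c0 = b4
68 ⊕ 8a = e2
65 ⊕ cb = ae

[242, 230, 150, 37, 157, 18, 232, 180, 226, 174]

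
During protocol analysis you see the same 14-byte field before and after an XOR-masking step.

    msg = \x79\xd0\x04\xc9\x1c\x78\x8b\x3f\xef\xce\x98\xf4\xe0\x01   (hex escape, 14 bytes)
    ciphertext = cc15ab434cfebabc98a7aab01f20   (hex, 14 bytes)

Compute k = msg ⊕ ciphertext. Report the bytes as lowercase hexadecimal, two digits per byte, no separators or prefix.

b5c5af8a5086318377693244ff21

Since ciphertext = msg ⊕ k, XORing both sides with msg gives k = msg ⊕ ciphertext.
byte 0: 79 XOR cc = b5
byte 1: d0 XOR 15 = c5
byte 2: 04 XOR ab = af
byte 3: c9 XOR 43 = 8a
byte 4: 1c XOR 4c = 50
byte 5: 78 XOR fe = 86
byte 6: 8b XOR ba = 31
byte 7: 3f XOR bc = 83
byte 8: ef XOR 98 = 77
byte 9: ce XOR a7 = 69
byte 10: 98 XOR aa = 32
byte 11: f4 XOR b0 = 44
byte 12: e0 XOR 1f = ff
byte 13: 01 XOR 20 = 21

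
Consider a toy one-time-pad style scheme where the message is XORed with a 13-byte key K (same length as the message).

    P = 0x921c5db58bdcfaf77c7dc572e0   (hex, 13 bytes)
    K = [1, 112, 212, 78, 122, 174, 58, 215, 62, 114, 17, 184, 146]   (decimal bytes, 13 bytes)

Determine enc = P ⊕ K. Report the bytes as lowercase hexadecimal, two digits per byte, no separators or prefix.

XOR is its own inverse, so applying the key byte-wise gives the result directly.
byte 0: 92 ^ 01 = 93
byte 1: 1c ^ 70 = 6c
byte 2: 5d ^ d4 = 89
byte 3: b5 ^ 4e = fb
byte 4: 8b ^ 7a = f1
byte 5: dc ^ ae = 72
byte 6: fa ^ 3a = c0
byte 7: f7 ^ d7 = 20
byte 8: 7c ^ 3e = 42
byte 9: 7d ^ 72 = 0f
byte 10: c5 ^ 11 = d4
byte 11: 72 ^ b8 = ca
byte 12: e0 ^ 92 = 72

936c89fbf172c020420fd4ca72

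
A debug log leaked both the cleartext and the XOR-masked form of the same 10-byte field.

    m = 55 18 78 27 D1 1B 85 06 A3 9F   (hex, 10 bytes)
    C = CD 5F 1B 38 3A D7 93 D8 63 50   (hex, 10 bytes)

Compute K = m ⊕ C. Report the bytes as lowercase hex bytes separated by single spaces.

Since C = m ⊕ K, XORing both sides with m gives K = m ⊕ C.
byte 0: 55 xor cd = 98
byte 1: 18 xor 5f = 47
byte 2: 78 xor 1b = 63
byte 3: 27 xor 38 = 1f
byte 4: d1 xor 3a = eb
byte 5: 1b xor d7 = cc
byte 6: 85 xor 93 = 16
byte 7: 06 xor d8 = de
byte 8: a3 xor 63 = c0
byte 9: 9f xor 50 = cf

98 47 63 1f eb cc 16 de c0 cf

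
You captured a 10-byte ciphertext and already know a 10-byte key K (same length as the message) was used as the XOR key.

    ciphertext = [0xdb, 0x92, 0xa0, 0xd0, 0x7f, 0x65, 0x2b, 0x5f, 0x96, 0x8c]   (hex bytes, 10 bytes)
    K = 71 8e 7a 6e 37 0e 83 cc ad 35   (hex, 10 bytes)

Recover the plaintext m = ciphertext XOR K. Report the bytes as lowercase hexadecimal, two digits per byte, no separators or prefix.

aa1cdabe486ba8933bb9

XOR is its own inverse, so applying the key byte-wise gives the result directly.
db xor 71 = aa
92 xor 8e = 1c
a0 xor 7a = da
d0 xor 6e = be
7f xor 37 = 48
65 xor 0e = 6b
2b xor 83 = a8
5f xor cc = 93
96 xor ad = 3b
8c xor 35 = b9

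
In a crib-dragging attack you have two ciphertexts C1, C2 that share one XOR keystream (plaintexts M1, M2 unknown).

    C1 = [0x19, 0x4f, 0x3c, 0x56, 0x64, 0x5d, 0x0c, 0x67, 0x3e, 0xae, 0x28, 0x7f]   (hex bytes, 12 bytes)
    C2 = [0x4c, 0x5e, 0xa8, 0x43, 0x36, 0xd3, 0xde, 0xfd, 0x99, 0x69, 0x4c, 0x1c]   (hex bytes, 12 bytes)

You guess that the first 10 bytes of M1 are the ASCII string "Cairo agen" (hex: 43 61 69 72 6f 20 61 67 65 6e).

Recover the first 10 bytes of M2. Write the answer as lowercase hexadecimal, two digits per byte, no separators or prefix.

First, C1 ⊕ C2 = (M1 ⊕ K) ⊕ (M2 ⊕ K) = M1 ⊕ M2, so the key drops out. Then M2 = (M1 ⊕ M2) ⊕ M1 over the first 10 bytes.
byte 0: (19 xor 4c) xor 43 = 55 xor 43 = 16
byte 1: (4f xor 5e) xor 61 = 11 xor 61 = 70
byte 2: (3c xor a8) xor 69 = 94 xor 69 = fd
byte 3: (56 xor 43) xor 72 = 15 xor 72 = 67
byte 4: (64 xor 36) xor 6f = 52 xor 6f = 3d
byte 5: (5d xor d3) xor 20 = 8e xor 20 = ae
byte 6: (0c xor de) xor 61 = d2 xor 61 = b3
byte 7: (67 xor fd) xor 67 = 9a xor 67 = fd
byte 8: (3e xor 99) xor 65 = a7 xor 65 = c2
byte 9: (ae xor 69) xor 6e = c7 xor 6e = a9

1670fd673daeb3fdc2a9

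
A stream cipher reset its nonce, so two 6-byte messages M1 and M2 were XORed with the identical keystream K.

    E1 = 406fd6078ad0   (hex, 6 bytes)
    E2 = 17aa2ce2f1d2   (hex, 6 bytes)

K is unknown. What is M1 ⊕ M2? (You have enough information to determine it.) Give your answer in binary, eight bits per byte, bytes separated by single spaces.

E1 ⊕ E2 = (M1 ⊕ K) ⊕ (M2 ⊕ K) = M1 ⊕ M2 — the shared key cancels under XOR.
byte 0: 40 XOR 17 = 57
byte 1: 6f XOR aa = c5
byte 2: d6 XOR 2c = fa
byte 3: 07 XOR e2 = e5
byte 4: 8a XOR f1 = 7b
byte 5: d0 XOR d2 = 02

01010111 11000101 11111010 11100101 01111011 00000010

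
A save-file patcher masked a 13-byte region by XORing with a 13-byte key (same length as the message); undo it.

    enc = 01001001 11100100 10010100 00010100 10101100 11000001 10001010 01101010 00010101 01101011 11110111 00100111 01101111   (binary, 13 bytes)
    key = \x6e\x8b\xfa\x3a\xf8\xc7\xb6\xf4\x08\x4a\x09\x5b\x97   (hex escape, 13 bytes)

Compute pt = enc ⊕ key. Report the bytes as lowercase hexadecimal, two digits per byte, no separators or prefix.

49 XOR 6e = 27
e4 XOR 8b = 6f
94 XOR fa = 6e
14 XOR 3a = 2e
ac XOR f8 = 54
c1 XOR c7 = 06
8a XOR b6 = 3c
6a XOR f4 = 9e
15 XOR 08 = 1d
6b XOR 4a = 21
f7 XOR 09 = fe
27 XOR 5b = 7c
6f XOR 97 = f8

276f6e2e54063c9e1d21fe7cf8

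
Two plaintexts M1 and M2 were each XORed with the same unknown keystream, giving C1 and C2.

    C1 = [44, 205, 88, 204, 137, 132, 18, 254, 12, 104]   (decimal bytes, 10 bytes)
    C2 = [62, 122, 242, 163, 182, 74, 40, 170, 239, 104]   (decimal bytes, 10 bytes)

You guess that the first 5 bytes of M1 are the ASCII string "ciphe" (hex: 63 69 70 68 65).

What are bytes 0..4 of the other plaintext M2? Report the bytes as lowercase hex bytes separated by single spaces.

First, C1 ⊕ C2 = (M1 ⊕ K) ⊕ (M2 ⊕ K) = M1 ⊕ M2, so the key drops out. Then M2 = (M1 ⊕ M2) ⊕ M1 over the first 5 bytes.
byte 0: (2c XOR 3e) XOR 63 = 12 XOR 63 = 71
byte 1: (cd XOR 7a) XOR 69 = b7 XOR 69 = de
byte 2: (58 XOR f2) XOR 70 = aa XOR 70 = da
byte 3: (cc XOR a3) XOR 68 = 6f XOR 68 = 07
byte 4: (89 XOR b6) XOR 65 = 3f XOR 65 = 5a

71 de da 07 5a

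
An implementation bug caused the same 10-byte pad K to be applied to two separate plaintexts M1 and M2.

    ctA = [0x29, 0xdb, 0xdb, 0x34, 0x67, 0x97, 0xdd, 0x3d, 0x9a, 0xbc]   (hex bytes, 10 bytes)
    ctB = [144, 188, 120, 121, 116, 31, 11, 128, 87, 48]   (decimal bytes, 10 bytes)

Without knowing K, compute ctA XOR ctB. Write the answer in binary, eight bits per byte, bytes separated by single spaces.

ctA ⊕ ctB = (M1 ⊕ K) ⊕ (M2 ⊕ K) = M1 ⊕ M2 — the shared key cancels under XOR.
29 ^ 90 = b9
db ^ bc = 67
db ^ 78 = a3
34 ^ 79 = 4d
67 ^ 74 = 13
97 ^ 1f = 88
dd ^ 0b = d6
3d ^ 80 = bd
9a ^ 57 = cd
bc ^ 30 = 8c

10111001 01100111 10100011 01001101 00010011 10001000 11010110 10111101 11001101 10001100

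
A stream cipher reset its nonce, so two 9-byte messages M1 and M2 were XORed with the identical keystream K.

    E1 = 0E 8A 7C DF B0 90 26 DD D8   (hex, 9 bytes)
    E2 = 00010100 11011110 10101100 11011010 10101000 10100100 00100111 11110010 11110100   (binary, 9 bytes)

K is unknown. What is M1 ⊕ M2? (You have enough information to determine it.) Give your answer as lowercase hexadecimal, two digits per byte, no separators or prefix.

1a54d0051834012f2c

E1 ⊕ E2 = (M1 ⊕ K) ⊕ (M2 ⊕ K) = M1 ⊕ M2 — the shared key cancels under XOR.
0e XOR 14 = 1a
8a XOR de = 54
7c XOR ac = d0
df XOR da = 05
b0 XOR a8 = 18
90 XOR a4 = 34
26 XOR 27 = 01
dd XOR f2 = 2f
d8 XOR f4 = 2c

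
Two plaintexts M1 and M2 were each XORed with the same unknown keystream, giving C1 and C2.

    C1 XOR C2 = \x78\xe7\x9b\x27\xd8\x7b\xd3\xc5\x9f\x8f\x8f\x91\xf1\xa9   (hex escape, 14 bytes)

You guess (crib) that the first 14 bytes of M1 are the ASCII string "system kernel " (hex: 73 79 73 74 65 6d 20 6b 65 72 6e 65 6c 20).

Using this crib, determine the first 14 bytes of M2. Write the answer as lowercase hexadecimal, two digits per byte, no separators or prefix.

Since C1 ⊕ C2 = M1 ⊕ M2, XORing with the guessed M1 bytes yields the corresponding M2 bytes: M2 = (C1 ⊕ C2) ⊕ M1.
01111000 ⊕ 01110011 = 00001011
11100111 ⊕ 01111001 = 10011110
10011011 ⊕ 01110011 = 11101000
00100111 ⊕ 01110100 = 01010011
11011000 ⊕ 01100101 = 10111101
01111011 ⊕ 01101101 = 00010110
11010011 ⊕ 00100000 = 11110011
11000101 ⊕ 01101011 = 10101110
10011111 ⊕ 01100101 = 11111010
10001111 ⊕ 01110010 = 11111101
10001111 ⊕ 01101110 = 11100001
10010001 ⊕ 01100101 = 11110100
11110001 ⊕ 01101100 = 10011101
10101001 ⊕ 00100000 = 10001001

0b9ee853bd16f3aefafde1f49d89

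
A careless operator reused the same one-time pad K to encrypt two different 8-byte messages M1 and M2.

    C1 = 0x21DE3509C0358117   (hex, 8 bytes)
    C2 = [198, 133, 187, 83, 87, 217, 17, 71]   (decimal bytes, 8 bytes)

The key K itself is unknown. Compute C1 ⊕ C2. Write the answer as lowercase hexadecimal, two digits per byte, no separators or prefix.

e75b8e5a97ec9050

C1 ⊕ C2 = (M1 ⊕ K) ⊕ (M2 ⊕ K) = M1 ⊕ M2 — the shared key cancels under XOR.
21 ⊕ c6 = e7
de ⊕ 85 = 5b
35 ⊕ bb = 8e
09 ⊕ 53 = 5a
c0 ⊕ 57 = 97
35 ⊕ d9 = ec
81 ⊕ 11 = 90
17 ⊕ 47 = 50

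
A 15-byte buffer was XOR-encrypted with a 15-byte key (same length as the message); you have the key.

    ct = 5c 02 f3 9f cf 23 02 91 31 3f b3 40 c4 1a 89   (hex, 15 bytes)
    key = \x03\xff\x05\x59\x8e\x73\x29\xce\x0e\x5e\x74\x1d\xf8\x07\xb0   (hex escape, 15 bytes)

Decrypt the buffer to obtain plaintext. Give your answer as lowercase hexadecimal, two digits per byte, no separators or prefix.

XOR is its own inverse, so applying the key byte-wise gives the result directly.
5c ⊕ 03 = 5f
02 ⊕ ff = fd
f3 ⊕ 05 = f6
9f ⊕ 59 = c6
cf ⊕ 8e = 41
23 ⊕ 73 = 50
02 ⊕ 29 = 2b
91 ⊕ ce = 5f
31 ⊕ 0e = 3f
3f ⊕ 5e = 61
b3 ⊕ 74 = c7
40 ⊕ 1d = 5d
c4 ⊕ f8 = 3c
1a ⊕ 07 = 1d
89 ⊕ b0 = 39

5ffdf6c641502b5f3f61c75d3c1d39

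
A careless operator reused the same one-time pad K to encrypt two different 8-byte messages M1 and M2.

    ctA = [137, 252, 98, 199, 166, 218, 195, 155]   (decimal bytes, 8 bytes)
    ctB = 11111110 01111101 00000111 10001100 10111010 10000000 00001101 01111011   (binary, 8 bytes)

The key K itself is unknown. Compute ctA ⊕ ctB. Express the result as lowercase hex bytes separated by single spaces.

ctA ⊕ ctB = (M1 ⊕ K) ⊕ (M2 ⊕ K) = M1 ⊕ M2 — the shared key cancels under XOR.
byte 0: 89 ^ fe = 77
byte 1: fc ^ 7d = 81
byte 2: 62 ^ 07 = 65
byte 3: c7 ^ 8c = 4b
byte 4: a6 ^ ba = 1c
byte 5: da ^ 80 = 5a
byte 6: c3 ^ 0d = ce
byte 7: 9b ^ 7b = e0

77 81 65 4b 1c 5a ce e0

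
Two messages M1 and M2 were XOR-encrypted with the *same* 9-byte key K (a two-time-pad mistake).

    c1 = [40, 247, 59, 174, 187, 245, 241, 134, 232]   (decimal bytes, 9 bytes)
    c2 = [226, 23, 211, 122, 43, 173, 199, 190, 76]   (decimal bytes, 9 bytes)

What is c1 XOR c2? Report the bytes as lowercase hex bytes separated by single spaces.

c1 ⊕ c2 = (M1 ⊕ K) ⊕ (M2 ⊕ K) = M1 ⊕ M2 — the shared key cancels under XOR.
28 ^ e2 = ca
f7 ^ 17 = e0
3b ^ d3 = e8
ae ^ 7a = d4
bb ^ 2b = 90
f5 ^ ad = 58
f1 ^ c7 = 36
86 ^ be = 38
e8 ^ 4c = a4

ca e0 e8 d4 90 58 36 38 a4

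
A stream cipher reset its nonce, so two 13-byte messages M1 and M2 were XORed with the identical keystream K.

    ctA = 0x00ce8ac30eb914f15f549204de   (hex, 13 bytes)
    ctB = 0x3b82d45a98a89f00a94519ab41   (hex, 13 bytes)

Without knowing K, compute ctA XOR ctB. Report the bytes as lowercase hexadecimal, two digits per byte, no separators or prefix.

ctA ⊕ ctB = (M1 ⊕ K) ⊕ (M2 ⊕ K) = M1 ⊕ M2 — the shared key cancels under XOR.
byte 0:   0 XOR  59 =  59
byte 1: 206 XOR 130 =  76
byte 2: 138 XOR 212 =  94
byte 3: 195 XOR  90 = 153
byte 4:  14 XOR 152 = 150
byte 5: 185 XOR 168 =  17
byte 6:  20 XOR 159 = 139
byte 7: 241 XOR   0 = 241
byte 8:  95 XOR 169 = 246
byte 9:  84 XOR  69 =  17
byte 10: 146 XOR  25 = 139
byte 11:   4 XOR 171 = 175
byte 12: 222 XOR  65 = 159

3b4c5e9996118bf1f6118baf9f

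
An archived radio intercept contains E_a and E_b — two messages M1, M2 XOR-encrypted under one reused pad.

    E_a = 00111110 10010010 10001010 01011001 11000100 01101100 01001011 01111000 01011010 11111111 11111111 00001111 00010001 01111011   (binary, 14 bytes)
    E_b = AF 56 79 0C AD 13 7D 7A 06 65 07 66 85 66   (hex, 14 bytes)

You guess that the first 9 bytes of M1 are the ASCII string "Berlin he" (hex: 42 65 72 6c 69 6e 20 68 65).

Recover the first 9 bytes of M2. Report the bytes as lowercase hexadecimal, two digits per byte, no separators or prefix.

First, E_a ⊕ E_b = (M1 ⊕ K) ⊕ (M2 ⊕ K) = M1 ⊕ M2, so the key drops out. Then M2 = (M1 ⊕ M2) ⊕ M1 over the first 9 bytes.
byte 0: (3e ^ af) ^ 42 = 91 ^ 42 = d3
byte 1: (92 ^ 56) ^ 65 = c4 ^ 65 = a1
byte 2: (8a ^ 79) ^ 72 = f3 ^ 72 = 81
byte 3: (59 ^ 0c) ^ 6c = 55 ^ 6c = 39
byte 4: (c4 ^ ad) ^ 69 = 69 ^ 69 = 00
byte 5: (6c ^ 13) ^ 6e = 7f ^ 6e = 11
byte 6: (4b ^ 7d) ^ 20 = 36 ^ 20 = 16
byte 7: (78 ^ 7a) ^ 68 = 02 ^ 68 = 6a
byte 8: (5a ^ 06) ^ 65 = 5c ^ 65 = 39

d3a181390011166a39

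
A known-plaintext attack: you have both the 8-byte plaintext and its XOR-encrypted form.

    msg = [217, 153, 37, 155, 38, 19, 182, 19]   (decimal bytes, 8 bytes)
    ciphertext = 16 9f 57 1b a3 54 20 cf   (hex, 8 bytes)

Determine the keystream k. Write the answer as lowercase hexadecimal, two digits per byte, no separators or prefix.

Since ciphertext = msg ⊕ k, XORing both sides with msg gives k = msg ⊕ ciphertext.
byte 0: 217 ⊕  22 = 207
byte 1: 153 ⊕ 159 =   6
byte 2:  37 ⊕  87 = 114
byte 3: 155 ⊕  27 = 128
byte 4:  38 ⊕ 163 = 133
byte 5:  19 ⊕  84 =  71
byte 6: 182 ⊕  32 = 150
byte 7:  19 ⊕ 207 = 220

cf067280854796dc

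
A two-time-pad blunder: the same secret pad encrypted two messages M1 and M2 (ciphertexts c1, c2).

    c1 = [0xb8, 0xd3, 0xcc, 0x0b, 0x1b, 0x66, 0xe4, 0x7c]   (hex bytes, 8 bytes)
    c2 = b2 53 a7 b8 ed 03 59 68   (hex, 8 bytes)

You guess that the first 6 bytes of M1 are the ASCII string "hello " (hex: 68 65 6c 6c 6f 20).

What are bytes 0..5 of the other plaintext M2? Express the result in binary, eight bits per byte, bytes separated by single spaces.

First, c1 ⊕ c2 = (M1 ⊕ K) ⊕ (M2 ⊕ K) = M1 ⊕ M2, so the key drops out. Then M2 = (M1 ⊕ M2) ⊕ M1 over the first 6 bytes.
byte 0: (b8 xor b2) xor 68 = 0a xor 68 = 62
byte 1: (d3 xor 53) xor 65 = 80 xor 65 = e5
byte 2: (cc xor a7) xor 6c = 6b xor 6c = 07
byte 3: (0b xor b8) xor 6c = b3 xor 6c = df
byte 4: (1b xor ed) xor 6f = f6 xor 6f = 99
byte 5: (66 xor 03) xor 20 = 65 xor 20 = 45

01100010 11100101 00000111 11011111 10011001 01000101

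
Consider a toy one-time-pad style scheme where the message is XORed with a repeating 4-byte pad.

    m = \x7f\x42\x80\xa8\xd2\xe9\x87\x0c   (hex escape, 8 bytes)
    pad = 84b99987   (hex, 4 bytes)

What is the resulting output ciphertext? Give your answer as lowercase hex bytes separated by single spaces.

fb fb 19 2f 56 50 1e 8b

The 4-byte key repeats, so the effective keystream is 84 b9 99 87 84 b9 99 87.
byte 0: 01111111 XOR 10000100 = 11111011
byte 1: 01000010 XOR 10111001 = 11111011
byte 2: 10000000 XOR 10011001 = 00011001
byte 3: 10101000 XOR 10000111 = 00101111
byte 4: 11010010 XOR 10000100 = 01010110
byte 5: 11101001 XOR 10111001 = 01010000
byte 6: 10000111 XOR 10011001 = 00011110
byte 7: 00001100 XOR 10000111 = 10001011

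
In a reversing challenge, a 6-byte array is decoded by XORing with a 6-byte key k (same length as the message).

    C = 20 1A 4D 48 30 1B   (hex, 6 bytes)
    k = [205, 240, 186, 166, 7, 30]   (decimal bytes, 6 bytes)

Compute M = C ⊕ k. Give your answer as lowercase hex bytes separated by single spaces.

ed ea f7 ee 37 05

 32 XOR 205 = 237
 26 XOR 240 = 234
 77 XOR 186 = 247
 72 XOR 166 = 238
 48 XOR   7 =  55
 27 XOR  30 =   5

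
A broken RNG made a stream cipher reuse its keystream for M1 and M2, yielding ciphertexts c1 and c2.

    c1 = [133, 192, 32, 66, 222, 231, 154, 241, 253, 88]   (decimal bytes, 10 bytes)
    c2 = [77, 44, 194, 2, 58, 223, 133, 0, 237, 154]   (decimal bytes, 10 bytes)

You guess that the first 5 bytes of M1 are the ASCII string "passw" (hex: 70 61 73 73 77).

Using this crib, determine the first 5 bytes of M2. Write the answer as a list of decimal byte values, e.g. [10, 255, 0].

First, c1 ⊕ c2 = (M1 ⊕ K) ⊕ (M2 ⊕ K) = M1 ⊕ M2, so the key drops out. Then M2 = (M1 ⊕ M2) ⊕ M1 over the first 5 bytes.
byte 0: (85 ^ 4d) ^ 70 = c8 ^ 70 = b8
byte 1: (c0 ^ 2c) ^ 61 = ec ^ 61 = 8d
byte 2: (20 ^ c2) ^ 73 = e2 ^ 73 = 91
byte 3: (42 ^ 02) ^ 73 = 40 ^ 73 = 33
byte 4: (de ^ 3a) ^ 77 = e4 ^ 77 = 93

[184, 141, 145, 51, 147]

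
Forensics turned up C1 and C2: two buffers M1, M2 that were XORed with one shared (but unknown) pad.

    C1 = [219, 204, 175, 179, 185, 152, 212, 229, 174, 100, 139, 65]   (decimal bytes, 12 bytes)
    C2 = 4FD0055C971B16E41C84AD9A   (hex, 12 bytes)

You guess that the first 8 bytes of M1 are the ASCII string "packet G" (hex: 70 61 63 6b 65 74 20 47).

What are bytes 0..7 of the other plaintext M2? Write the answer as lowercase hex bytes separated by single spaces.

First, C1 ⊕ C2 = (M1 ⊕ K) ⊕ (M2 ⊕ K) = M1 ⊕ M2, so the key drops out. Then M2 = (M1 ⊕ M2) ⊕ M1 over the first 8 bytes.
byte 0: (db XOR 4f) XOR 70 = 94 XOR 70 = e4
byte 1: (cc XOR d0) XOR 61 = 1c XOR 61 = 7d
byte 2: (af XOR 05) XOR 63 = aa XOR 63 = c9
byte 3: (b3 XOR 5c) XOR 6b = ef XOR 6b = 84
byte 4: (b9 XOR 97) XOR 65 = 2e XOR 65 = 4b
byte 5: (98 XOR 1b) XOR 74 = 83 XOR 74 = f7
byte 6: (d4 XOR 16) XOR 20 = c2 XOR 20 = e2
byte 7: (e5 XOR e4) XOR 47 = 01 XOR 47 = 46

e4 7d c9 84 4b f7 e2 46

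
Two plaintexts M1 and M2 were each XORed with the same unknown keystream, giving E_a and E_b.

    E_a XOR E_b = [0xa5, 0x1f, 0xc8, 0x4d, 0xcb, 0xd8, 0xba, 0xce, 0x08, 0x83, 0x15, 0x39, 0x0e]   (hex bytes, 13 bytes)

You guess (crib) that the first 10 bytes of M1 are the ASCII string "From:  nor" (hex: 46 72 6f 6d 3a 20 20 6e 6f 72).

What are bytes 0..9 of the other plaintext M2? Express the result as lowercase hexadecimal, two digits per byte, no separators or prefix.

Since E_a ⊕ E_b = M1 ⊕ M2, XORing with the guessed M1 bytes yields the corresponding M2 bytes: M2 = (E_a ⊕ E_b) ⊕ M1.
a5 xor 46 = e3
1f xor 72 = 6d
c8 xor 6f = a7
4d xor 6d = 20
cb xor 3a = f1
d8 xor 20 = f8
ba xor 20 = 9a
ce xor 6e = a0
08 xor 6f = 67
83 xor 72 = f1

e36da720f1f89aa067f1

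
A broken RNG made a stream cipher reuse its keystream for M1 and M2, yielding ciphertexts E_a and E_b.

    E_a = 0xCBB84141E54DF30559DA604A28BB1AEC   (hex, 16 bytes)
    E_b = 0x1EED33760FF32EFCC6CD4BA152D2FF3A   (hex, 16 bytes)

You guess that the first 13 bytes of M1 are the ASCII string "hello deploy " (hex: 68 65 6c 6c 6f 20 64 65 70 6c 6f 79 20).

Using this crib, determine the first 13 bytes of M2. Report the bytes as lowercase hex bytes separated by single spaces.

First, E_a ⊕ E_b = (M1 ⊕ K) ⊕ (M2 ⊕ K) = M1 ⊕ M2, so the key drops out. Then M2 = (M1 ⊕ M2) ⊕ M1 over the first 13 bytes.
byte 0: (cb xor 1e) xor 68 = d5 xor 68 = bd
byte 1: (b8 xor ed) xor 65 = 55 xor 65 = 30
byte 2: (41 xor 33) xor 6c = 72 xor 6c = 1e
byte 3: (41 xor 76) xor 6c = 37 xor 6c = 5b
byte 4: (e5 xor 0f) xor 6f = ea xor 6f = 85
byte 5: (4d xor f3) xor 20 = be xor 20 = 9e
byte 6: (f3 xor 2e) xor 64 = dd xor 64 = b9
byte 7: (05 xor fc) xor 65 = f9 xor 65 = 9c
byte 8: (59 xor c6) xor 70 = 9f xor 70 = ef
byte 9: (da xor cd) xor 6c = 17 xor 6c = 7b
byte 10: (60 xor 4b) xor 6f = 2b xor 6f = 44
byte 11: (4a xor a1) xor 79 = eb xor 79 = 92
byte 12: (28 xor 52) xor 20 = 7a xor 20 = 5a

bd 30 1e 5b 85 9e b9 9c ef 7b 44 92 5a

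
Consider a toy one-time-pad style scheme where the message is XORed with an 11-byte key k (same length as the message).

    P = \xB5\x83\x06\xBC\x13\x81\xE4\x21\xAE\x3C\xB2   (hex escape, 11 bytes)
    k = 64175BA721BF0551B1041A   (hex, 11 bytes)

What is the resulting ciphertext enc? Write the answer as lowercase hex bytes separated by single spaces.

XOR is its own inverse, so applying the key byte-wise gives the result directly.
10110101 xor 01100100 = 11010001
10000011 xor 00010111 = 10010100
00000110 xor 01011011 = 01011101
10111100 xor 10100111 = 00011011
00010011 xor 00100001 = 00110010
10000001 xor 10111111 = 00111110
11100100 xor 00000101 = 11100001
00100001 xor 01010001 = 01110000
10101110 xor 10110001 = 00011111
00111100 xor 00000100 = 00111000
10110010 xor 00011010 = 10101000

d1 94 5d 1b 32 3e e1 70 1f 38 a8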